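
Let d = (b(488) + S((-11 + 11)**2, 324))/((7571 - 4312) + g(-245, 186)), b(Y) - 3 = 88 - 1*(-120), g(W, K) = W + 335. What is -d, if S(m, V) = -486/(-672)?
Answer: -23713/375088 ≈ -0.063220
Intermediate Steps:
g(W, K) = 335 + W
b(Y) = 211 (b(Y) = 3 + (88 - 1*(-120)) = 3 + (88 + 120) = 3 + 208 = 211)
S(m, V) = 81/112 (S(m, V) = -486*(-1/672) = 81/112)
d = 23713/375088 (d = (211 + 81/112)/((7571 - 4312) + (335 - 245)) = 23713/(112*(3259 + 90)) = (23713/112)/3349 = (23713/112)*(1/3349) = 23713/375088 ≈ 0.063220)
-d = -1*23713/375088 = -23713/375088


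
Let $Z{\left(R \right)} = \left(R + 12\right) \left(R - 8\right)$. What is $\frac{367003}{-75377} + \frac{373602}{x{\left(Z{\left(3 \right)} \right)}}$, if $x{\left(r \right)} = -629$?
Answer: $- \frac{28391842841}{47412133} \approx -598.83$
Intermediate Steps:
$Z{\left(R \right)} = \left(-8 + R\right) \left(12 + R\right)$ ($Z{\left(R \right)} = \left(12 + R\right) \left(-8 + R\right) = \left(-8 + R\right) \left(12 + R\right)$)
$\frac{367003}{-75377} + \frac{373602}{x{\left(Z{\left(3 \right)} \right)}} = \frac{367003}{-75377} + \frac{373602}{-629} = 367003 \left(- \frac{1}{75377}\right) + 373602 \left(- \frac{1}{629}\right) = - \frac{367003}{75377} - \frac{373602}{629} = - \frac{28391842841}{47412133}$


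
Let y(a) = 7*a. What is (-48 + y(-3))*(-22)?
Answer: 1518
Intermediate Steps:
(-48 + y(-3))*(-22) = (-48 + 7*(-3))*(-22) = (-48 - 21)*(-22) = -69*(-22) = 1518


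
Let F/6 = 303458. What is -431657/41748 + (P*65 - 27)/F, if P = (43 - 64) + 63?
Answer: -16371370304/1583595573 ≈ -10.338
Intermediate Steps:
F = 1820748 (F = 6*303458 = 1820748)
P = 42 (P = -21 + 63 = 42)
-431657/41748 + (P*65 - 27)/F = -431657/41748 + (42*65 - 27)/1820748 = -431657*1/41748 + (2730 - 27)*(1/1820748) = -431657/41748 + 2703*(1/1820748) = -431657/41748 + 901/606916 = -16371370304/1583595573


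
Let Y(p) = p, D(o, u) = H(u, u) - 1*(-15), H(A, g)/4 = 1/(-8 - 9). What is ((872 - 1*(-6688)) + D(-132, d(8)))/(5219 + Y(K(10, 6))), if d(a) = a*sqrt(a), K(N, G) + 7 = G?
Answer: 128771/88706 ≈ 1.4517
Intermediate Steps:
K(N, G) = -7 + G
d(a) = a**(3/2)
H(A, g) = -4/17 (H(A, g) = 4/(-8 - 9) = 4/(-17) = 4*(-1/17) = -4/17)
D(o, u) = 251/17 (D(o, u) = -4/17 - 1*(-15) = -4/17 + 15 = 251/17)
((872 - 1*(-6688)) + D(-132, d(8)))/(5219 + Y(K(10, 6))) = ((872 - 1*(-6688)) + 251/17)/(5219 + (-7 + 6)) = ((872 + 6688) + 251/17)/(5219 - 1) = (7560 + 251/17)/5218 = (128771/17)*(1/5218) = 128771/88706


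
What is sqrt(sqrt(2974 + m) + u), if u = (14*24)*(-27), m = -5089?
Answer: sqrt(-9072 + 3*I*sqrt(235)) ≈ 0.2414 + 95.247*I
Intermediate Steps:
u = -9072 (u = 336*(-27) = -9072)
sqrt(sqrt(2974 + m) + u) = sqrt(sqrt(2974 - 5089) - 9072) = sqrt(sqrt(-2115) - 9072) = sqrt(3*I*sqrt(235) - 9072) = sqrt(-9072 + 3*I*sqrt(235))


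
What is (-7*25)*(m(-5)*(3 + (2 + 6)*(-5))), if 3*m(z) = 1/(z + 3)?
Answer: -6475/6 ≈ -1079.2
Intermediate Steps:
m(z) = 1/(3*(3 + z)) (m(z) = 1/(3*(z + 3)) = 1/(3*(3 + z)))
(-7*25)*(m(-5)*(3 + (2 + 6)*(-5))) = (-7*25)*((1/(3*(3 - 5)))*(3 + (2 + 6)*(-5))) = -175*(⅓)/(-2)*(3 + 8*(-5)) = -175*(⅓)*(-½)*(3 - 40) = -(-175)*(-37)/6 = -175*37/6 = -6475/6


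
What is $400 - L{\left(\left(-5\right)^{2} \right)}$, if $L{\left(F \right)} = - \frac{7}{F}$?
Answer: $\frac{10007}{25} \approx 400.28$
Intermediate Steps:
$400 - L{\left(\left(-5\right)^{2} \right)} = 400 - - \frac{7}{\left(-5\right)^{2}} = 400 - - \frac{7}{25} = 400 + \frac{7}{25} = \frac{10007}{25}$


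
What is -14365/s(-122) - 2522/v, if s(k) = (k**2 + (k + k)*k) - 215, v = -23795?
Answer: -229745061/1057378415 ≈ -0.21728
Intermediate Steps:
s(k) = -215 + 3*k**2 (s(k) = (k**2 + (2*k)*k) - 215 = (k**2 + 2*k**2) - 215 = 3*k**2 - 215 = -215 + 3*k**2)
-14365/s(-122) - 2522/v = -14365/(-215 + 3*(-122)**2) - 2522/(-23795) = -14365/(-215 + 3*14884) - 2522*(-1/23795) = -14365/(-215 + 44652) + 2522/23795 = -14365/44437 + 2522/23795 = -229745061/1057378415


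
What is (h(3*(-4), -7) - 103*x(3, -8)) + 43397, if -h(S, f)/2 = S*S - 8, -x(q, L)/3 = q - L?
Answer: 46524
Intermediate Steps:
x(q, L) = -3*q + 3*L (x(q, L) = -3*(q - L) = -3*q + 3*L)
h(S, f) = 16 - 2*S**2 (h(S, f) = -2*(S*S - 8) = -2*(S**2 - 8) = -2*(-8 + S**2) = 16 - 2*S**2)
(h(3*(-4), -7) - 103*x(3, -8)) + 43397 = ((16 - 2*(3*(-4))**2) - 103*(-3*3 + 3*(-8))) + 43397 = ((16 - 2*(-12)**2) - 103*(-9 - 24)) + 43397 = ((16 - 2*144) - 103*(-33)) + 43397 = ((16 - 288) + 3399) + 43397 = (-272 + 3399) + 43397 = 3127 + 43397 = 46524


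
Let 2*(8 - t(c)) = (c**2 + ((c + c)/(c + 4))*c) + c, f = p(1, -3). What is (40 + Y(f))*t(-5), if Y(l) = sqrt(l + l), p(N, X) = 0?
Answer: 920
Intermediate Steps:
f = 0
Y(l) = sqrt(2)*sqrt(l) (Y(l) = sqrt(2*l) = sqrt(2)*sqrt(l))
t(c) = 8 - c/2 - c**2/2 - c**2/(4 + c) (t(c) = 8 - ((c**2 + ((c + c)/(c + 4))*c) + c)/2 = 8 - ((c**2 + ((2*c)/(4 + c))*c) + c)/2 = 8 - ((c**2 + (2*c/(4 + c))*c) + c)/2 = 8 - ((c**2 + 2*c**2/(4 + c)) + c)/2 = 8 - (c + c**2 + 2*c**2/(4 + c))/2 = 8 + (-c/2 - c**2/2 - c**2/(4 + c)) = 8 - c/2 - c**2/2 - c**2/(4 + c))
(40 + Y(f))*t(-5) = (40 + sqrt(2)*sqrt(0))*((64 - 1*(-5)**3 - 7*(-5)**2 + 12*(-5))/(2*(4 - 5))) = (40 + sqrt(2)*0)*((1/2)*(64 - 1*(-125) - 7*25 - 60)/(-1)) = (40 + 0)*((1/2)*(-1)*(64 + 125 - 175 - 60)) = 40*((1/2)*(-1)*(-46)) = 40*23 = 920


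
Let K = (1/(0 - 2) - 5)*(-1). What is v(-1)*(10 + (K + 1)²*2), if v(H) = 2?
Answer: 189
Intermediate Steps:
K = 11/2 (K = (1/(-2) - 5)*(-1) = (-½ - 5)*(-1) = -11/2*(-1) = 11/2 ≈ 5.5000)
v(-1)*(10 + (K + 1)²*2) = 2*(10 + (11/2 + 1)²*2) = 2*(10 + (13/2)²*2) = 2*(10 + (169/4)*2) = 2*(10 + 169/2) = 2*(189/2) = 189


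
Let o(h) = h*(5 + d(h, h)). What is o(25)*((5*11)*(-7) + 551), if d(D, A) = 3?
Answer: 33200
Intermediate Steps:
o(h) = 8*h (o(h) = h*(5 + 3) = h*8 = 8*h)
o(25)*((5*11)*(-7) + 551) = (8*25)*((5*11)*(-7) + 551) = 200*(55*(-7) + 551) = 200*(-385 + 551) = 200*166 = 33200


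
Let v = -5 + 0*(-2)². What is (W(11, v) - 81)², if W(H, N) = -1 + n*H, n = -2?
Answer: 10816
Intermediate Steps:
v = -5 (v = -5 + 0*4 = -5 + 0 = -5)
W(H, N) = -1 - 2*H
(W(11, v) - 81)² = ((-1 - 2*11) - 81)² = ((-1 - 22) - 81)² = (-23 - 81)² = (-104)² = 10816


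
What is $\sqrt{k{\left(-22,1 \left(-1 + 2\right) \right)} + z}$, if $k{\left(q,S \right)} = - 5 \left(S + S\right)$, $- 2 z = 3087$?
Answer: $\frac{i \sqrt{6214}}{2} \approx 39.414 i$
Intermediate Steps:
$z = - \frac{3087}{2}$ ($z = \left(- \frac{1}{2}\right) 3087 = - \frac{3087}{2} \approx -1543.5$)
$k{\left(q,S \right)} = - 10 S$ ($k{\left(q,S \right)} = - 5 \cdot 2 S = - 10 S$)
$\sqrt{k{\left(-22,1 \left(-1 + 2\right) \right)} + z} = \sqrt{- 10 \cdot 1 \left(-1 + 2\right) - \frac{3087}{2}} = \sqrt{- 10 \cdot 1 \cdot 1 - \frac{3087}{2}} = \sqrt{\left(-10\right) 1 - \frac{3087}{2}} = \sqrt{-10 - \frac{3087}{2}} = \sqrt{- \frac{3107}{2}} = \frac{i \sqrt{6214}}{2}$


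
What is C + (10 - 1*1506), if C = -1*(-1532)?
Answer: 36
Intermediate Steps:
C = 1532
C + (10 - 1*1506) = 1532 + (10 - 1*1506) = 1532 + (10 - 1506) = 1532 - 1496 = 36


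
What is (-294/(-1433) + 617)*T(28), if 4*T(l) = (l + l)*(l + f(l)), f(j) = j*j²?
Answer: 272164492600/1433 ≈ 1.8993e+8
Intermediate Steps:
f(j) = j³
T(l) = l*(l + l³)/2 (T(l) = ((l + l)*(l + l³))/4 = ((2*l)*(l + l³))/4 = (2*l*(l + l³))/4 = l*(l + l³)/2)
(-294/(-1433) + 617)*T(28) = (-294/(-1433) + 617)*((½)*28²*(1 + 28²)) = (-294*(-1/1433) + 617)*((½)*784*(1 + 784)) = (294/1433 + 617)*((½)*784*785) = (884455/1433)*307720 = 272164492600/1433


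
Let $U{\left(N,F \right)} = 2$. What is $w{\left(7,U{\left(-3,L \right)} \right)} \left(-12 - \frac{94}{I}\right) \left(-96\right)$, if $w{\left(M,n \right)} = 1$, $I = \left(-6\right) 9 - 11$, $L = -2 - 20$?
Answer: $\frac{65856}{65} \approx 1013.2$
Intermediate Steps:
$L = -22$ ($L = -2 - 20 = -22$)
$I = -65$ ($I = -54 - 11 = -65$)
$w{\left(7,U{\left(-3,L \right)} \right)} \left(-12 - \frac{94}{I}\right) \left(-96\right) = 1 \left(-12 - \frac{94}{-65}\right) \left(-96\right) = 1 \left(-12 - 94 \left(- \frac{1}{65}\right)\right) \left(-96\right) = 1 \left(-12 - - \frac{94}{65}\right) \left(-96\right) = 1 \left(-12 + \frac{94}{65}\right) \left(-96\right) = 1 \left(- \frac{686}{65}\right) \left(-96\right) = \left(- \frac{686}{65}\right) \left(-96\right) = \frac{65856}{65}$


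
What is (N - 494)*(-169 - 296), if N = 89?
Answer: 188325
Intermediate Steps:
(N - 494)*(-169 - 296) = (89 - 494)*(-169 - 296) = -405*(-465) = 188325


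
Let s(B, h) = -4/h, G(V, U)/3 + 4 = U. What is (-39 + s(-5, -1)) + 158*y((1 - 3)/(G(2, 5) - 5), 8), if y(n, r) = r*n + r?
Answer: 2493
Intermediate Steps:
G(V, U) = -12 + 3*U
y(n, r) = r + n*r (y(n, r) = n*r + r = r + n*r)
(-39 + s(-5, -1)) + 158*y((1 - 3)/(G(2, 5) - 5), 8) = (-39 - 4/(-1)) + 158*(8*(1 + (1 - 3)/((-12 + 3*5) - 5))) = (-39 - 4*(-1)) + 158*(8*(1 - 2/((-12 + 15) - 5))) = (-39 + 4) + 158*(8*(1 - 2/(3 - 5))) = -35 + 158*(8*(1 - 2/(-2))) = -35 + 158*(8*(1 - 2*(-½))) = -35 + 158*(8*(1 + 1)) = -35 + 158*(8*2) = -35 + 158*16 = -35 + 2528 = 2493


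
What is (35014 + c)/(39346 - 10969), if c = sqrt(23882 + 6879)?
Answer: 35014/28377 + sqrt(30761)/28377 ≈ 1.2401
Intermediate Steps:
c = sqrt(30761) ≈ 175.39
(35014 + c)/(39346 - 10969) = (35014 + sqrt(30761))/(39346 - 10969) = (35014 + sqrt(30761))/28377 = (35014 + sqrt(30761))*(1/28377) = 35014/28377 + sqrt(30761)/28377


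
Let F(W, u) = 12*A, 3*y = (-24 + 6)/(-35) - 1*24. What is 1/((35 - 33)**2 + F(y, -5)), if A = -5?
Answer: -1/56 ≈ -0.017857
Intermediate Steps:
y = -274/35 (y = ((-24 + 6)/(-35) - 1*24)/3 = (-18*(-1/35) - 24)/3 = (18/35 - 24)/3 = (1/3)*(-822/35) = -274/35 ≈ -7.8286)
F(W, u) = -60 (F(W, u) = 12*(-5) = -60)
1/((35 - 33)**2 + F(y, -5)) = 1/((35 - 33)**2 - 60) = 1/(2**2 - 60) = 1/(4 - 60) = 1/(-56) = -1/56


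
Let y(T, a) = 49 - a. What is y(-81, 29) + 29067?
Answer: 29087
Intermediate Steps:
y(-81, 29) + 29067 = (49 - 1*29) + 29067 = (49 - 29) + 29067 = 20 + 29067 = 29087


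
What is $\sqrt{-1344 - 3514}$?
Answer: $i \sqrt{4858} \approx 69.699 i$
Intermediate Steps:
$\sqrt{-1344 - 3514} = \sqrt{-4858} = i \sqrt{4858}$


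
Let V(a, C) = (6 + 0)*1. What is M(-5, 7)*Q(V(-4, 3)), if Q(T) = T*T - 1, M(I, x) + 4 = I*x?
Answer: -1365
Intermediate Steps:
M(I, x) = -4 + I*x
V(a, C) = 6 (V(a, C) = 6*1 = 6)
Q(T) = -1 + T**2 (Q(T) = T**2 - 1 = -1 + T**2)
M(-5, 7)*Q(V(-4, 3)) = (-4 - 5*7)*(-1 + 6**2) = (-4 - 35)*(-1 + 36) = -39*35 = -1365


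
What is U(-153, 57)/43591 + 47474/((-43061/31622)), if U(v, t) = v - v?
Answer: -1501222828/43061 ≈ -34863.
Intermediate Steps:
U(v, t) = 0
U(-153, 57)/43591 + 47474/((-43061/31622)) = 0/43591 + 47474/((-43061/31622)) = 0*(1/43591) + 47474/((-43061*1/31622)) = 0 + 47474/(-43061/31622) = 0 + 47474*(-31622/43061) = 0 - 1501222828/43061 = -1501222828/43061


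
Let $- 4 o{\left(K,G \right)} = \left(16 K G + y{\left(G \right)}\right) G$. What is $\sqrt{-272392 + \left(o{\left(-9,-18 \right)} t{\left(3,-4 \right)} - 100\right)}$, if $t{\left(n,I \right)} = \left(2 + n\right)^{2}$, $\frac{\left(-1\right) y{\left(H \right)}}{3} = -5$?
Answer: $\frac{\sqrt{83182}}{2} \approx 144.21$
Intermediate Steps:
$y{\left(H \right)} = 15$ ($y{\left(H \right)} = \left(-3\right) \left(-5\right) = 15$)
$o{\left(K,G \right)} = - \frac{G \left(15 + 16 G K\right)}{4}$ ($o{\left(K,G \right)} = - \frac{\left(16 K G + 15\right) G}{4} = - \frac{\left(16 G K + 15\right) G}{4} = - \frac{\left(15 + 16 G K\right) G}{4} = - \frac{G \left(15 + 16 G K\right)}{4}$)
$\sqrt{-272392 + \left(o{\left(-9,-18 \right)} t{\left(3,-4 \right)} - 100\right)} = \sqrt{-272392 - \left(100 - \left(- \frac{1}{4}\right) \left(-18\right) \left(15 + 16 \left(-18\right) \left(-9\right)\right) \left(2 + 3\right)^{2}\right)} = \sqrt{-272392 - \left(100 - \left(- \frac{1}{4}\right) \left(-18\right) \left(15 + 2592\right) 5^{2}\right)} = \sqrt{-272392 - \left(100 - \left(- \frac{1}{4}\right) \left(-18\right) 2607 \cdot 25\right)} = \sqrt{-272392 + \left(\frac{23463}{2} \cdot 25 - 100\right)} = \sqrt{-272392 + \left(\frac{586575}{2} - 100\right)} = \sqrt{-272392 + \frac{586375}{2}} = \sqrt{\frac{41591}{2}} = \frac{\sqrt{83182}}{2}$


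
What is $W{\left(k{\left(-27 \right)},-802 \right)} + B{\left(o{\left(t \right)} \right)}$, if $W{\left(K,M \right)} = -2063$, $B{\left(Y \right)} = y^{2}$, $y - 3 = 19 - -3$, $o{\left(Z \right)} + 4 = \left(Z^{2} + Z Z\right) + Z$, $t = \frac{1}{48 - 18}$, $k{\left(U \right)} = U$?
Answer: $-1438$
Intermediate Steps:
$t = \frac{1}{30} \approx 0.033333$
$o{\left(Z \right)} = -4 + Z + 2 Z^{2}$ ($o{\left(Z \right)} = -4 + \left(\left(Z^{2} + Z Z\right) + Z\right) = -4 + \left(\left(Z^{2} + Z^{2}\right) + Z\right) = -4 + \left(2 Z^{2} + Z\right) = -4 + \left(Z + 2 Z^{2}\right) = -4 + Z + 2 Z^{2}$)
$y = 25$ ($y = 3 + \left(19 - -3\right) = 3 + \left(19 + 3\right) = 3 + 22 = 25$)
$B{\left(Y \right)} = 625$ ($B{\left(Y \right)} = 25^{2} = 625$)
$W{\left(k{\left(-27 \right)},-802 \right)} + B{\left(o{\left(t \right)} \right)} = -2063 + 625 = -1438$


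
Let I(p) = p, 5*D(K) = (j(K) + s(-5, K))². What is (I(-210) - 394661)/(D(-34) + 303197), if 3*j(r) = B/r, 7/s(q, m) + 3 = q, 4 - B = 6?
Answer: -328659030720/252357048841 ≈ -1.3024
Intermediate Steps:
B = -2 (B = 4 - 1*6 = 4 - 6 = -2)
s(q, m) = 7/(-3 + q)
j(r) = -2/(3*r) (j(r) = (-2/r)/3 = -2/(3*r))
D(K) = (-7/8 - 2/(3*K))²/5 (D(K) = (-2/(3*K) + 7/(-3 - 5))²/5 = (-2/(3*K) + 7/(-8))²/5 = (-2/(3*K) + 7*(-⅛))²/5 = (-2/(3*K) - 7/8)²/5 = (-7/8 - 2/(3*K))²/5)
(I(-210) - 394661)/(D(-34) + 303197) = (-210 - 394661)/((1/2880)*(16 + 21*(-34))²/(-34)² + 303197) = -394871/((1/2880)*(1/1156)*(16 - 714)² + 303197) = -394871/((1/2880)*(1/1156)*(-698)² + 303197) = -394871/((1/2880)*(1/1156)*487204 + 303197) = -394871/(121801/832320 + 303197) = -394871/252357048841/832320 = -394871*832320/252357048841 = -328659030720/252357048841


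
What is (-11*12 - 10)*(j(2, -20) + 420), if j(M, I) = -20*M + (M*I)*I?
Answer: -167560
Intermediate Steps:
j(M, I) = -20*M + M*I**2 (j(M, I) = -20*M + (I*M)*I = -20*M + M*I**2)
(-11*12 - 10)*(j(2, -20) + 420) = (-11*12 - 10)*(2*(-20 + (-20)**2) + 420) = (-132 - 10)*(2*(-20 + 400) + 420) = -142*(2*380 + 420) = -142*(760 + 420) = -142*1180 = -167560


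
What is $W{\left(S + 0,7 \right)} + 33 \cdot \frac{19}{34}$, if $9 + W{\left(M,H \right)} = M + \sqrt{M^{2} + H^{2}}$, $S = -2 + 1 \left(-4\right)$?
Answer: $\frac{117}{34} + \sqrt{85} \approx 12.661$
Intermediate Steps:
$S = -6$ ($S = -2 - 4 = -6$)
$W{\left(M,H \right)} = -9 + M + \sqrt{H^{2} + M^{2}}$ ($W{\left(M,H \right)} = -9 + \left(M + \sqrt{M^{2} + H^{2}}\right) = -9 + \left(M + \sqrt{H^{2} + M^{2}}\right) = -9 + M + \sqrt{H^{2} + M^{2}}$)
$W{\left(S + 0,7 \right)} + 33 \cdot \frac{19}{34} = \left(-9 + \left(-6 + 0\right) + \sqrt{7^{2} + \left(-6 + 0\right)^{2}}\right) + 33 \cdot \frac{19}{34} = \left(-9 - 6 + \sqrt{49 + \left(-6\right)^{2}}\right) + 33 \cdot 19 \cdot \frac{1}{34} = \left(-9 - 6 + \sqrt{49 + 36}\right) + 33 \cdot \frac{19}{34} = \left(-9 - 6 + \sqrt{85}\right) + \frac{627}{34} = \left(-15 + \sqrt{85}\right) + \frac{627}{34} = \frac{117}{34} + \sqrt{85}$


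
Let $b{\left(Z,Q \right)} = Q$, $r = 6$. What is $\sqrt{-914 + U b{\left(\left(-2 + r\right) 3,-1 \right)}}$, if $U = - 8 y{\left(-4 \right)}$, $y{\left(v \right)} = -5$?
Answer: $3 i \sqrt{106} \approx 30.887 i$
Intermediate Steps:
$U = 40$ ($U = \left(-8\right) \left(-5\right) = 40$)
$\sqrt{-914 + U b{\left(\left(-2 + r\right) 3,-1 \right)}} = \sqrt{-914 + 40 \left(-1\right)} = \sqrt{-914 - 40} = \sqrt{-954} = 3 i \sqrt{106}$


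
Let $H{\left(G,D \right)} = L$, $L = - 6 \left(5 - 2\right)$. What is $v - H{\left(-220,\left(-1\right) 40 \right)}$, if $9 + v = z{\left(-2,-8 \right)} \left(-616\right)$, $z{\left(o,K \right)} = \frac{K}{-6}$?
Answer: $- \frac{2437}{3} \approx -812.33$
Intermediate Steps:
$z{\left(o,K \right)} = - \frac{K}{6}$ ($z{\left(o,K \right)} = K \left(- \frac{1}{6}\right) = - \frac{K}{6}$)
$v = - \frac{2491}{3}$ ($v = -9 + \left(- \frac{1}{6}\right) \left(-8\right) \left(-616\right) = -9 + \frac{4}{3} \left(-616\right) = -9 - \frac{2464}{3} = - \frac{2491}{3} \approx -830.33$)
$L = -18$ ($L = \left(-6\right) 3 = -18$)
$H{\left(G,D \right)} = -18$
$v - H{\left(-220,\left(-1\right) 40 \right)} = - \frac{2491}{3} - -18 = - \frac{2491}{3} + 18 = - \frac{2437}{3}$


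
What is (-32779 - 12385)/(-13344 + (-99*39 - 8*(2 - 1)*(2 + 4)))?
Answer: 45164/17253 ≈ 2.6177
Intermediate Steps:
(-32779 - 12385)/(-13344 + (-99*39 - 8*(2 - 1)*(2 + 4))) = -45164/(-13344 + (-3861 - 8*6)) = -45164/(-13344 + (-3861 - 48)) = -45164/(-13344 - 3909) = -45164/(-17253) = -45164*(-1/17253) = 45164/17253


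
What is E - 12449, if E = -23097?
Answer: -35546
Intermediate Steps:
E - 12449 = -23097 - 12449 = -35546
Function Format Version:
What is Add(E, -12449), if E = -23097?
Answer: -35546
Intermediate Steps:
Add(E, -12449) = Add(-23097, -12449) = -35546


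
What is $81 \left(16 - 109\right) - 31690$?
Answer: $-39223$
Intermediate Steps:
$81 \left(16 - 109\right) - 31690 = 81 \left(-93\right) - 31690 = -7533 - 31690 = -39223$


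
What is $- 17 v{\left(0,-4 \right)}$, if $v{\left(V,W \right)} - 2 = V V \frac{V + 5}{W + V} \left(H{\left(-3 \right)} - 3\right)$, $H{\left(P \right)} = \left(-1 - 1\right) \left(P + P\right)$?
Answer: $-34$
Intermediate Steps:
$H{\left(P \right)} = - 4 P$ ($H{\left(P \right)} = - 2 \cdot 2 P = - 4 P$)
$v{\left(V,W \right)} = 2 + \frac{9 V^{2} \left(5 + V\right)}{V + W}$ ($v{\left(V,W \right)} = 2 + V V \frac{V + 5}{W + V} \left(\left(-4\right) \left(-3\right) - 3\right) = 2 + V^{2} \frac{5 + V}{V + W} \left(12 - 3\right) = 2 + V^{2} \frac{5 + V}{V + W} 9 = 2 + \frac{V^{2} \left(5 + V\right)}{V + W} 9 = 2 + \frac{9 V^{2} \left(5 + V\right)}{V + W}$)
$- 17 v{\left(0,-4 \right)} = - 17 \frac{2 \cdot 0 + 2 \left(-4\right) + 9 \cdot 0^{3} + 45 \cdot 0^{2}}{0 - 4} = - 17 \frac{0 - 8 + 9 \cdot 0 + 45 \cdot 0}{-4} = - 17 \left(- \frac{0 - 8 + 0 + 0}{4}\right) = - 17 \left(\left(- \frac{1}{4}\right) \left(-8\right)\right) = \left(-17\right) 2 = -34$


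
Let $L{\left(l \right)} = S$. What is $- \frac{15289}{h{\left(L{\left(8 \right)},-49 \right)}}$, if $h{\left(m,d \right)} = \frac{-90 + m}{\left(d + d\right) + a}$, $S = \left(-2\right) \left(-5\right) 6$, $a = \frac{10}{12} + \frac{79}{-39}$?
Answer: $- \frac{39430331}{780} \approx -50552.0$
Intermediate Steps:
$a = - \frac{31}{26}$ ($a = 10 \cdot \frac{1}{12} + 79 \left(- \frac{1}{39}\right) = \frac{5}{6} - \frac{79}{39} = - \frac{31}{26} \approx -1.1923$)
$S = 60$ ($S = 10 \cdot 6 = 60$)
$L{\left(l \right)} = 60$
$h{\left(m,d \right)} = \frac{-90 + m}{- \frac{31}{26} + 2 d}$ ($h{\left(m,d \right)} = \frac{-90 + m}{\left(d + d\right) - \frac{31}{26}} = \frac{-90 + m}{2 d - \frac{31}{26}} = \frac{-90 + m}{- \frac{31}{26} + 2 d}$)
$- \frac{15289}{h{\left(L{\left(8 \right)},-49 \right)}} = - \frac{15289}{26 \frac{1}{-31 + 52 \left(-49\right)} \left(-90 + 60\right)} = - \frac{15289}{26 \frac{1}{-31 - 2548} \left(-30\right)} = - \frac{15289}{26 \frac{1}{-2579} \left(-30\right)} = - \frac{15289}{26 \left(- \frac{1}{2579}\right) \left(-30\right)} = - \frac{15289}{\frac{780}{2579}} = \left(-15289\right) \frac{2579}{780} = - \frac{39430331}{780}$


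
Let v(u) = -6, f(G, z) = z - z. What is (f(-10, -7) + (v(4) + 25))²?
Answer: 361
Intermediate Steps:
f(G, z) = 0
(f(-10, -7) + (v(4) + 25))² = (0 + (-6 + 25))² = (0 + 19)² = 19² = 361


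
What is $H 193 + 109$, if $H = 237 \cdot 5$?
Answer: $228814$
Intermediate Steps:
$H = 1185$
$H 193 + 109 = 1185 \cdot 193 + 109 = 228705 + 109 = 228814$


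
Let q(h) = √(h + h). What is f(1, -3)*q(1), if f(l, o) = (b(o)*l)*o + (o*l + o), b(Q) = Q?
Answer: 3*√2 ≈ 4.2426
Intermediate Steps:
q(h) = √2*√h (q(h) = √(2*h) = √2*√h)
f(l, o) = o + l*o + l*o² (f(l, o) = (o*l)*o + (o*l + o) = (l*o)*o + (l*o + o) = l*o² + (o + l*o) = o + l*o + l*o²)
f(1, -3)*q(1) = (-3*(1 + 1 + 1*(-3)))*(√2*√1) = (-3*(1 + 1 - 3))*(√2*1) = (-3*(-1))*√2 = 3*√2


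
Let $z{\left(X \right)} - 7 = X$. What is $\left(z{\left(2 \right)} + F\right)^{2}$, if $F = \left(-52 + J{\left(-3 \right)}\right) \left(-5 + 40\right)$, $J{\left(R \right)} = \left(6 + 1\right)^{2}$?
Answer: $9216$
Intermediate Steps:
$J{\left(R \right)} = 49$ ($J{\left(R \right)} = 7^{2} = 49$)
$z{\left(X \right)} = 7 + X$
$F = -105$ ($F = \left(-52 + 49\right) \left(-5 + 40\right) = \left(-3\right) 35 = -105$)
$\left(z{\left(2 \right)} + F\right)^{2} = \left(\left(7 + 2\right) - 105\right)^{2} = \left(9 - 105\right)^{2} = \left(-96\right)^{2} = 9216$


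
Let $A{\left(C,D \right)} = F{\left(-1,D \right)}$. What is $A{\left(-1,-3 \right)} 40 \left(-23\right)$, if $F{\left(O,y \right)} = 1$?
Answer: $-920$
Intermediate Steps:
$A{\left(C,D \right)} = 1$
$A{\left(-1,-3 \right)} 40 \left(-23\right) = 1 \cdot 40 \left(-23\right) = 40 \left(-23\right) = -920$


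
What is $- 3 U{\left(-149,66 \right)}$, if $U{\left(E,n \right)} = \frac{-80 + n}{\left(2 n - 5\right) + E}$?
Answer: $- \frac{21}{11} \approx -1.9091$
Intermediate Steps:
$U{\left(E,n \right)} = \frac{-80 + n}{-5 + E + 2 n}$ ($U{\left(E,n \right)} = \frac{-80 + n}{\left(-5 + 2 n\right) + E} = \frac{-80 + n}{-5 + E + 2 n}$)
$- 3 U{\left(-149,66 \right)} = - 3 \frac{-80 + 66}{-5 - 149 + 2 \cdot 66} = - 3 \frac{1}{-5 - 149 + 132} \left(-14\right) = - 3 \frac{1}{-22} \left(-14\right) = - 3 \left(\left(- \frac{1}{22}\right) \left(-14\right)\right) = \left(-3\right) \frac{7}{11} = - \frac{21}{11}$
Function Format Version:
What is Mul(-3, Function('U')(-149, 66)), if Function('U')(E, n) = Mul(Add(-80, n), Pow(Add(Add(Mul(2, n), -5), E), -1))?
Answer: Rational(-21, 11) ≈ -1.9091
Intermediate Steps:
Function('U')(E, n) = Mul(Pow(Add(-5, E, Mul(2, n)), -1), Add(-80, n)) (Function('U')(E, n) = Mul(Add(-80, n), Pow(Add(Add(-5, Mul(2, n)), E), -1)) = Mul(Add(-80, n), Pow(Add(-5, E, Mul(2, n)), -1)) = Mul(Pow(Add(-5, E, Mul(2, n)), -1), Add(-80, n)))
Mul(-3, Function('U')(-149, 66)) = Mul(-3, Mul(Pow(Add(-5, -149, Mul(2, 66)), -1), Add(-80, 66))) = Mul(-3, Mul(Pow(Add(-5, -149, 132), -1), -14)) = Mul(-3, Mul(Pow(-22, -1), -14)) = Mul(-3, Mul(Rational(-1, 22), -14)) = Mul(-3, Rational(7, 11)) = Rational(-21, 11)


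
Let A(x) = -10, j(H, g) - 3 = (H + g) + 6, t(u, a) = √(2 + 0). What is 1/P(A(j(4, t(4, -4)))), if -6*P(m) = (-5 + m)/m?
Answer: -4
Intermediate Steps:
t(u, a) = √2
j(H, g) = 9 + H + g (j(H, g) = 3 + ((H + g) + 6) = 3 + (6 + H + g) = 9 + H + g)
P(m) = -(-5 + m)/(6*m)
1/P(A(j(4, t(4, -4)))) = 1/((⅙)*(5 - 1*(-10))/(-10)) = 1/((⅙)*(-⅒)*(5 + 10)) = 1/((⅙)*(-⅒)*15) = 1/(-¼) = -4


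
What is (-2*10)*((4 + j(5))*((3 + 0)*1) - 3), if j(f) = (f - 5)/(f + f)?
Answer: -180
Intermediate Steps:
j(f) = (-5 + f)/(2*f) (j(f) = (-5 + f)/((2*f)) = (-5 + f)*(1/(2*f)) = (-5 + f)/(2*f))
(-2*10)*((4 + j(5))*((3 + 0)*1) - 3) = (-2*10)*((4 + (½)*(-5 + 5)/5)*((3 + 0)*1) - 3) = -20*((4 + (½)*(⅕)*0)*(3*1) - 3) = -20*((4 + 0)*3 - 3) = -20*(4*3 - 3) = -20*(12 - 3) = -20*9 = -180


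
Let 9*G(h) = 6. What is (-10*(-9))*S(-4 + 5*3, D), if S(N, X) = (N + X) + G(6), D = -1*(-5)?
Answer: 1500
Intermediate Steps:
G(h) = 2/3 (G(h) = (1/9)*6 = 2/3)
D = 5
S(N, X) = 2/3 + N + X (S(N, X) = (N + X) + 2/3 = 2/3 + N + X)
(-10*(-9))*S(-4 + 5*3, D) = (-10*(-9))*(2/3 + (-4 + 5*3) + 5) = 90*(2/3 + (-4 + 15) + 5) = 90*(2/3 + 11 + 5) = 90*(50/3) = 1500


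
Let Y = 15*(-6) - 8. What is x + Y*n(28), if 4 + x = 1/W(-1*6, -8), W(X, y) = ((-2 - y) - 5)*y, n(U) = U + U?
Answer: -43937/8 ≈ -5492.1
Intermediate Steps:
n(U) = 2*U
W(X, y) = y*(-7 - y) (W(X, y) = (-7 - y)*y = y*(-7 - y))
Y = -98 (Y = -90 - 8 = -98)
x = -33/8 (x = -4 + 1/(-1*(-8)*(7 - 8)) = -4 + 1/(-1*(-8)*(-1)) = -4 + 1/(-8) = -4 - ⅛ = -33/8 ≈ -4.1250)
x + Y*n(28) = -33/8 - 196*28 = -33/8 - 98*56 = -33/8 - 5488 = -43937/8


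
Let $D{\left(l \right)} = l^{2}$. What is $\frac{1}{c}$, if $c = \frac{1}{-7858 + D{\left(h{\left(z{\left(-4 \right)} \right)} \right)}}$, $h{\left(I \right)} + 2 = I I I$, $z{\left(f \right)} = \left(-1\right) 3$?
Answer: $-7017$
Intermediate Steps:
$z{\left(f \right)} = -3$
$h{\left(I \right)} = -2 + I^{3}$ ($h{\left(I \right)} = -2 + I I I = -2 + I^{2} I = -2 + I^{3}$)
$c = - \frac{1}{7017}$ ($c = \frac{1}{-7858 + \left(-2 + \left(-3\right)^{3}\right)^{2}} = \frac{1}{-7858 + \left(-2 - 27\right)^{2}} = \frac{1}{-7858 + \left(-29\right)^{2}} = \frac{1}{-7858 + 841} = \frac{1}{-7017} = - \frac{1}{7017} \approx -0.00014251$)
$\frac{1}{c} = \frac{1}{- \frac{1}{7017}} = -7017$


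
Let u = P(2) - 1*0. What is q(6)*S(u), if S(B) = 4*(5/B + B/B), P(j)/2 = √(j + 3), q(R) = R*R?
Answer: 144 + 72*√5 ≈ 305.00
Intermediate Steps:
q(R) = R²
P(j) = 2*√(3 + j) (P(j) = 2*√(j + 3) = 2*√(3 + j))
u = 2*√5 (u = 2*√(3 + 2) - 1*0 = 2*√5 + 0 = 2*√5 ≈ 4.4721)
S(B) = 4 + 20/B (S(B) = 4*(5/B + 1) = 4*(1 + 5/B) = 4 + 20/B)
q(6)*S(u) = 6²*(4 + 20/((2*√5))) = 36*(4 + 20*(√5/10)) = 36*(4 + 2*√5) = 144 + 72*√5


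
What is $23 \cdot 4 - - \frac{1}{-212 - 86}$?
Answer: $\frac{27415}{298} \approx 91.997$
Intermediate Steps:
$23 \cdot 4 - - \frac{1}{-212 - 86} = 92 - - \frac{1}{-298} = 92 - \left(-1\right) \left(- \frac{1}{298}\right) = 92 - \frac{1}{298} = \frac{27415}{298}$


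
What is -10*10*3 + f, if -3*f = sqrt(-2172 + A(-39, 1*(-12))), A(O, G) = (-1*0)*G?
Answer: -300 - 2*I*sqrt(543)/3 ≈ -300.0 - 15.535*I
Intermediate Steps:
A(O, G) = 0 (A(O, G) = 0*G = 0)
f = -2*I*sqrt(543)/3 (f = -sqrt(-2172 + 0)/3 = -2*I*sqrt(543)/3 ≈ -15.535*I)
-10*10*3 + f = -10*10*3 - 2*I*sqrt(543)/3 = -100*3 - 2*I*sqrt(543)/3 = -300 - 2*I*sqrt(543)/3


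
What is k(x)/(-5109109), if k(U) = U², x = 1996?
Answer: -3984016/5109109 ≈ -0.77979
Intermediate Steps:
k(x)/(-5109109) = 1996²/(-5109109) = 3984016*(-1/5109109) = -3984016/5109109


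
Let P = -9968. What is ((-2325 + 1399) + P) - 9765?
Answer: -20659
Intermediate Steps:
((-2325 + 1399) + P) - 9765 = ((-2325 + 1399) - 9968) - 9765 = (-926 - 9968) - 9765 = -10894 - 9765 = -20659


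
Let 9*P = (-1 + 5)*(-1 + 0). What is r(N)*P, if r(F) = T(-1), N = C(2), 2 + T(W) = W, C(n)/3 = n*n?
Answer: 4/3 ≈ 1.3333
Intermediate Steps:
C(n) = 3*n**2 (C(n) = 3*(n*n) = 3*n**2)
T(W) = -2 + W
N = 12 (N = 3*2**2 = 3*4 = 12)
P = -4/9 (P = ((-1 + 5)*(-1 + 0))/9 = (4*(-1))/9 = (1/9)*(-4) = -4/9 ≈ -0.44444)
r(F) = -3 (r(F) = -2 - 1 = -3)
r(N)*P = -3*(-4/9) = 4/3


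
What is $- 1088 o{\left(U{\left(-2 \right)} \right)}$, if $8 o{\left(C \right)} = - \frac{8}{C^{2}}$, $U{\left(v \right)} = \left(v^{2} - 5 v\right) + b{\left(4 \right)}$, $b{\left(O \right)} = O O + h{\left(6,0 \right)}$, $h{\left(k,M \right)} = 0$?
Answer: $\frac{272}{225} \approx 1.2089$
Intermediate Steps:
$b{\left(O \right)} = O^{2}$ ($b{\left(O \right)} = O O + 0 = O^{2} + 0 = O^{2}$)
$U{\left(v \right)} = 16 + v^{2} - 5 v$ ($U{\left(v \right)} = \left(v^{2} - 5 v\right) + 4^{2} = \left(v^{2} - 5 v\right) + 16 = 16 + v^{2} - 5 v$)
$o{\left(C \right)} = - \frac{1}{C^{2}}$ ($o{\left(C \right)} = \frac{\left(-8\right) \frac{1}{C^{2}}}{8} = - \frac{1}{C^{2}}$)
$- 1088 o{\left(U{\left(-2 \right)} \right)} = - 1088 \left(- \frac{1}{\left(16 + \left(-2\right)^{2} - -10\right)^{2}}\right) = - 1088 \left(- \frac{1}{\left(16 + 4 + 10\right)^{2}}\right) = - 1088 \left(- \frac{1}{900}\right) = - 1088 \left(\left(-1\right) \frac{1}{900}\right) = \left(-1088\right) \left(- \frac{1}{900}\right) = \frac{272}{225}$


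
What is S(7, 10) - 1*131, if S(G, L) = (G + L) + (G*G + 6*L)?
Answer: -5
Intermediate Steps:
S(G, L) = G + G**2 + 7*L (S(G, L) = (G + L) + (G**2 + 6*L) = G + G**2 + 7*L)
S(7, 10) - 1*131 = (7 + 7**2 + 7*10) - 1*131 = (7 + 49 + 70) - 131 = 126 - 131 = -5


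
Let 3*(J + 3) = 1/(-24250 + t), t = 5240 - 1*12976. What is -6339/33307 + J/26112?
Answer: -15892937173969/83455860943872 ≈ -0.19044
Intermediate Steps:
t = -7736 (t = 5240 - 12976 = -7736)
J = -287875/95958 (J = -3 + 1/(3*(-24250 - 7736)) = -3 + (1/3)/(-31986) = -3 + (1/3)*(-1/31986) = -3 - 1/95958 = -287875/95958 ≈ -3.0000)
-6339/33307 + J/26112 = -6339/33307 - 287875/95958/26112 = -6339*1/33307 - 287875/95958*1/26112 = -6339/33307 - 287875/2505655296 = -15892937173969/83455860943872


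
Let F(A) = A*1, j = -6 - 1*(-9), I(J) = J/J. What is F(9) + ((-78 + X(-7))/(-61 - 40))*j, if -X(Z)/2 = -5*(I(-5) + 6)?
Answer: 933/101 ≈ 9.2376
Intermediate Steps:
I(J) = 1
j = 3 (j = -6 + 9 = 3)
X(Z) = 70 (X(Z) = -(-10)*(1 + 6) = -(-10)*7 = -2*(-35) = 70)
F(A) = A
F(9) + ((-78 + X(-7))/(-61 - 40))*j = 9 + ((-78 + 70)/(-61 - 40))*3 = 9 - 8/(-101)*3 = 9 - 8*(-1/101)*3 = 9 + (8/101)*3 = 9 + 24/101 = 933/101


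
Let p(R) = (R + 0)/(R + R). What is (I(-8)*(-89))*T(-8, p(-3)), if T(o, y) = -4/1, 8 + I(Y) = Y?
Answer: -5696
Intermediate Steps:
I(Y) = -8 + Y
p(R) = ½ (p(R) = R/((2*R)) = R*(1/(2*R)) = ½)
T(o, y) = -4 (T(o, y) = -4*1 = -4)
(I(-8)*(-89))*T(-8, p(-3)) = ((-8 - 8)*(-89))*(-4) = -16*(-89)*(-4) = 1424*(-4) = -5696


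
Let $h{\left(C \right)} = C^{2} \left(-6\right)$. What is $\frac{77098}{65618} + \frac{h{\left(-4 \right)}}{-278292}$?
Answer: $\frac{127750333}{108696217} \approx 1.1753$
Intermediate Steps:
$h{\left(C \right)} = - 6 C^{2}$
$\frac{77098}{65618} + \frac{h{\left(-4 \right)}}{-278292} = \frac{77098}{65618} + \frac{\left(-6\right) \left(-4\right)^{2}}{-278292} = 77098 \cdot \frac{1}{65618} + \left(-6\right) 16 \left(- \frac{1}{278292}\right) = \frac{5507}{4687} - - \frac{8}{23191} = \frac{5507}{4687} + \frac{8}{23191} = \frac{127750333}{108696217}$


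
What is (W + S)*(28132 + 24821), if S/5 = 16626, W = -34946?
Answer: 2551487352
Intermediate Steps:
S = 83130 (S = 5*16626 = 83130)
(W + S)*(28132 + 24821) = (-34946 + 83130)*(28132 + 24821) = 48184*52953 = 2551487352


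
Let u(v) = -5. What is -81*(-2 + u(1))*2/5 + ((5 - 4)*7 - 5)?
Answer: 1144/5 ≈ 228.80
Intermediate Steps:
-81*(-2 + u(1))*2/5 + ((5 - 4)*7 - 5) = -81*(-2 - 5)*2/5 + ((5 - 4)*7 - 5) = -(-567)*2*(1/5) + (1*7 - 5) = -(-567)*2/5 + (7 - 5) = -81*(-14/5) + 2 = 1134/5 + 2 = 1144/5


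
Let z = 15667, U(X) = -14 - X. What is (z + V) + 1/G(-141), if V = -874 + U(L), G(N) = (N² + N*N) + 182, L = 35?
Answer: 588934337/39944 ≈ 14744.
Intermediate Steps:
G(N) = 182 + 2*N² (G(N) = (N² + N²) + 182 = 2*N² + 182 = 182 + 2*N²)
V = -923 (V = -874 + (-14 - 1*35) = -874 + (-14 - 35) = -874 - 49 = -923)
(z + V) + 1/G(-141) = (15667 - 923) + 1/(182 + 2*(-141)²) = 14744 + 1/(182 + 2*19881) = 14744 + 1/(182 + 39762) = 14744 + 1/39944 = 588934337/39944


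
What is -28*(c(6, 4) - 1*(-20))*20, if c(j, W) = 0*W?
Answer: -11200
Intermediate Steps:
c(j, W) = 0
-28*(c(6, 4) - 1*(-20))*20 = -28*(0 - 1*(-20))*20 = -28*(0 + 20)*20 = -28*20*20 = -560*20 = -11200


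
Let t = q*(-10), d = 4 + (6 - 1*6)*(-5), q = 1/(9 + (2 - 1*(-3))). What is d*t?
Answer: -20/7 ≈ -2.8571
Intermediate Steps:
q = 1/14 (q = 1/(9 + (2 + 3)) = 1/(9 + 5) = 1/14 ≈ 0.071429)
d = 4 (d = 4 + (6 - 6)*(-5) = 4 + 0*(-5) = 4 + 0 = 4)
t = -5/7 (t = (1/14)*(-10) = -5/7 ≈ -0.71429)
d*t = 4*(-5/7) = -20/7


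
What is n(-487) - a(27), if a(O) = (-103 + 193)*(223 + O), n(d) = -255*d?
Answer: 101685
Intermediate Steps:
a(O) = 20070 + 90*O (a(O) = 90*(223 + O) = 20070 + 90*O)
n(-487) - a(27) = -255*(-487) - (20070 + 90*27) = 124185 - (20070 + 2430) = 124185 - 1*22500 = 124185 - 22500 = 101685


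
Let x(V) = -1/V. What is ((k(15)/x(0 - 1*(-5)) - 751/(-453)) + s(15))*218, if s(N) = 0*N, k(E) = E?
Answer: -7242832/453 ≈ -15989.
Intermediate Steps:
s(N) = 0
((k(15)/x(0 - 1*(-5)) - 751/(-453)) + s(15))*218 = ((15/((-1/(0 - 1*(-5)))) - 751/(-453)) + 0)*218 = ((15/((-1/(0 + 5))) - 751*(-1/453)) + 0)*218 = ((15/((-1/5)) + 751/453) + 0)*218 = ((15/((-1*1/5)) + 751/453) + 0)*218 = ((15/(-1/5) + 751/453) + 0)*218 = ((15*(-5) + 751/453) + 0)*218 = ((-75 + 751/453) + 0)*218 = (-33224/453 + 0)*218 = -33224/453*218 = -7242832/453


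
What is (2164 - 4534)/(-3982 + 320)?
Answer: 1185/1831 ≈ 0.64719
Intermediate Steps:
(2164 - 4534)/(-3982 + 320) = -2370/(-3662) = -2370*(-1/3662) = 1185/1831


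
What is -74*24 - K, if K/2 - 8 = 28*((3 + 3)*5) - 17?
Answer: -3438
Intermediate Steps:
K = 1662 (K = 16 + 2*(28*((3 + 3)*5) - 17) = 16 + 2*(28*(6*5) - 17) = 16 + 2*(28*30 - 17) = 16 + 2*(840 - 17) = 16 + 2*823 = 16 + 1646 = 1662)
-74*24 - K = -74*24 - 1*1662 = -1776 - 1662 = -3438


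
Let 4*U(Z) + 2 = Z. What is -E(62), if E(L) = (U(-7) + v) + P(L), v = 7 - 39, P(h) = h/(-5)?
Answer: 933/20 ≈ 46.650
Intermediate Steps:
U(Z) = -½ + Z/4
P(h) = -h/5 (P(h) = h*(-⅕) = -h/5)
v = -32
E(L) = -137/4 - L/5 (E(L) = ((-½ + (¼)*(-7)) - 32) - L/5 = ((-½ - 7/4) - 32) - L/5 = (-9/4 - 32) - L/5 = -137/4 - L/5)
-E(62) = -(-137/4 - ⅕*62) = -(-137/4 - 62/5) = -1*(-933/20) = 933/20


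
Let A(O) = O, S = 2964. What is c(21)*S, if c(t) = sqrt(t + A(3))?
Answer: 5928*sqrt(6) ≈ 14521.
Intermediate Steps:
c(t) = sqrt(3 + t) (c(t) = sqrt(t + 3) = sqrt(3 + t))
c(21)*S = sqrt(3 + 21)*2964 = sqrt(24)*2964 = (2*sqrt(6))*2964 = 5928*sqrt(6)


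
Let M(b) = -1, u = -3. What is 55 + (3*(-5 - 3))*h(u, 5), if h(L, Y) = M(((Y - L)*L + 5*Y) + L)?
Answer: 79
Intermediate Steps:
h(L, Y) = -1
55 + (3*(-5 - 3))*h(u, 5) = 55 + (3*(-5 - 3))*(-1) = 55 + (3*(-8))*(-1) = 55 - 24*(-1) = 55 + 24 = 79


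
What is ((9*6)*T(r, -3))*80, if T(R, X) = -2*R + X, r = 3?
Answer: -38880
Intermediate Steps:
T(R, X) = X - 2*R
((9*6)*T(r, -3))*80 = ((9*6)*(-3 - 2*3))*80 = (54*(-3 - 6))*80 = (54*(-9))*80 = -486*80 = -38880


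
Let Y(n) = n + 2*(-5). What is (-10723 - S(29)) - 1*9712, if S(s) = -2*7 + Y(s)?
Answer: -20440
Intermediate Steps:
Y(n) = -10 + n (Y(n) = n - 10 = -10 + n)
S(s) = -24 + s (S(s) = -2*7 + (-10 + s) = -14 + (-10 + s) = -24 + s)
(-10723 - S(29)) - 1*9712 = (-10723 - (-24 + 29)) - 1*9712 = (-10723 - 1*5) - 9712 = (-10723 - 5) - 9712 = -10728 - 9712 = -20440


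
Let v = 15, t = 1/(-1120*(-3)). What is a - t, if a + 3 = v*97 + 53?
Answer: 5056799/3360 ≈ 1505.0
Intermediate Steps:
t = 1/3360 ≈ 0.00029762
a = 1505 (a = -3 + (15*97 + 53) = -3 + (1455 + 53) = -3 + 1508 = 1505)
a - t = 1505 - 1*1/3360 = 1505 - 1/3360 = 5056799/3360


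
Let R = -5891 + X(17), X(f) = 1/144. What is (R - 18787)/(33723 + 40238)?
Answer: -3553631/10650384 ≈ -0.33366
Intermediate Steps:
X(f) = 1/144
R = -848303/144 (R = -5891 + 1/144 = -848303/144 ≈ -5891.0)
(R - 18787)/(33723 + 40238) = (-848303/144 - 18787)/(33723 + 40238) = -3553631/144/73961 = -3553631/144*1/73961 = -3553631/10650384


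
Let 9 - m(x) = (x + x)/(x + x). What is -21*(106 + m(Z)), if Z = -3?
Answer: -2394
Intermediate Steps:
m(x) = 8 (m(x) = 9 - (x + x)/(x + x) = 9 - 2*x/(2*x) = 9 - 2*x*1/(2*x) = 9 - 1*1 = 9 - 1 = 8)
-21*(106 + m(Z)) = -21*(106 + 8) = -21*114 = -2394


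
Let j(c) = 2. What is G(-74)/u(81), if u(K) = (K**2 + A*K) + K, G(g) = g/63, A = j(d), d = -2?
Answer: -37/214326 ≈ -0.00017263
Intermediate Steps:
A = 2
G(g) = g/63 (G(g) = g*(1/63) = g/63)
u(K) = K**2 + 3*K (u(K) = (K**2 + 2*K) + K = K**2 + 3*K)
G(-74)/u(81) = ((1/63)*(-74))/((81*(3 + 81))) = -74/(63*(81*84)) = -74/63/6804 = -74/63*1/6804 = -37/214326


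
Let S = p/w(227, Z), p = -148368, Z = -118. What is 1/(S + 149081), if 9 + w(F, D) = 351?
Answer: 57/8472889 ≈ 6.7273e-6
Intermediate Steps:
w(F, D) = 342 (w(F, D) = -9 + 351 = 342)
S = -24728/57 (S = -148368/342 = -148368*1/342 = -24728/57 ≈ -433.82)
1/(S + 149081) = 1/(-24728/57 + 149081) = 1/(8472889/57) = 57/8472889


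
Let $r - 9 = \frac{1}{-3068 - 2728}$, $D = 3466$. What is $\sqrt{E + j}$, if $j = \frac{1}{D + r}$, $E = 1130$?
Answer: $\frac{\sqrt{458400288626224934}}{20141099} \approx 33.615$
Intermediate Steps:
$r = \frac{52163}{5796}$ ($r = 9 + \frac{1}{-3068 - 2728} = 9 + \frac{1}{-5796} = 9 - \frac{1}{5796} = \frac{52163}{5796} \approx 8.9998$)
$j = \frac{5796}{20141099}$ ($j = \frac{1}{3466 + \frac{52163}{5796}} = \frac{1}{\frac{20141099}{5796}} = \frac{5796}{20141099} \approx 0.00028777$)
$\sqrt{E + j} = \sqrt{1130 + \frac{5796}{20141099}} = \sqrt{\frac{22759447666}{20141099}} = \frac{\sqrt{458400288626224934}}{20141099}$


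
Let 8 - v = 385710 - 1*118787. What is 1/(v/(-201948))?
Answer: 201948/266915 ≈ 0.75660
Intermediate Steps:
v = -266915 (v = 8 - (385710 - 1*118787) = 8 - (385710 - 118787) = 8 - 1*266923 = 8 - 266923 = -266915)
1/(v/(-201948)) = 1/(-266915/(-201948)) = 1/(-266915*(-1/201948)) = 1/(266915/201948) = 201948/266915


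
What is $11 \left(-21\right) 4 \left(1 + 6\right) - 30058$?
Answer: $-36526$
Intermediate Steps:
$11 \left(-21\right) 4 \left(1 + 6\right) - 30058 = - 231 \cdot 4 \cdot 7 - 30058 = \left(-231\right) 28 - 30058 = -6468 - 30058 = -36526$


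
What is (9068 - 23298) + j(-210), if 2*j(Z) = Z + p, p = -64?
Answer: -14367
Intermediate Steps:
j(Z) = -32 + Z/2 (j(Z) = (Z - 64)/2 = (-64 + Z)/2 = -32 + Z/2)
(9068 - 23298) + j(-210) = (9068 - 23298) + (-32 + (½)*(-210)) = -14230 + (-32 - 105) = -14230 - 137 = -14367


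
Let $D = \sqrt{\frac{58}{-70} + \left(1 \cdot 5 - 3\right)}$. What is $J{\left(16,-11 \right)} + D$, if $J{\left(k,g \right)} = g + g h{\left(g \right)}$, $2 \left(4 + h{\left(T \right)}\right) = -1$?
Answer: $\frac{77}{2} + \frac{\sqrt{1435}}{35} \approx 39.582$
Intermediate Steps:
$h{\left(T \right)} = - \frac{9}{2}$ ($h{\left(T \right)} = -4 + \frac{1}{2} \left(-1\right) = -4 - \frac{1}{2} = - \frac{9}{2}$)
$J{\left(k,g \right)} = - \frac{7 g}{2}$ ($J{\left(k,g \right)} = g + g \left(- \frac{9}{2}\right) = g - \frac{9 g}{2} = - \frac{7 g}{2}$)
$D = \frac{\sqrt{1435}}{35}$ ($D = \sqrt{58 \left(- \frac{1}{70}\right) + \left(5 - 3\right)} = \sqrt{- \frac{29}{35} + 2} = \sqrt{\frac{41}{35}} = \frac{\sqrt{1435}}{35} \approx 1.0823$)
$J{\left(16,-11 \right)} + D = \left(- \frac{7}{2}\right) \left(-11\right) + \frac{\sqrt{1435}}{35} = \frac{77}{2} + \frac{\sqrt{1435}}{35}$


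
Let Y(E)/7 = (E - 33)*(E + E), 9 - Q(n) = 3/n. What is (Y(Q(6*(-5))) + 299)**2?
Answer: 18849367849/2500 ≈ 7.5397e+6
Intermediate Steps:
Q(n) = 9 - 3/n
Y(E) = 14*E*(-33 + E) (Y(E) = 7*((E - 33)*(E + E)) = 7*((-33 + E)*(2*E)) = 7*(2*E*(-33 + E)) = 14*E*(-33 + E))
(Y(Q(6*(-5))) + 299)**2 = (14*(9 - 3/(6*(-5)))*(-33 + (9 - 3/(6*(-5)))) + 299)**2 = (14*(9 - 3/(-30))*(-33 + (9 - 3/(-30))) + 299)**2 = (14*(9 - 3*(-1/30))*(-33 + (9 - 3*(-1/30))) + 299)**2 = (14*(9 + 1/10)*(-33 + (9 + 1/10)) + 299)**2 = (14*(91/10)*(-33 + 91/10) + 299)**2 = (14*(91/10)*(-239/10) + 299)**2 = (-152243/50 + 299)**2 = (-137293/50)**2 = 18849367849/2500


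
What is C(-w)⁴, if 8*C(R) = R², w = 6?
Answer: 6561/16 ≈ 410.06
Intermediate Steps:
C(R) = R²/8
C(-w)⁴ = ((-1*6)²/8)⁴ = ((⅛)*(-6)²)⁴ = ((⅛)*36)⁴ = (9/2)⁴ = 6561/16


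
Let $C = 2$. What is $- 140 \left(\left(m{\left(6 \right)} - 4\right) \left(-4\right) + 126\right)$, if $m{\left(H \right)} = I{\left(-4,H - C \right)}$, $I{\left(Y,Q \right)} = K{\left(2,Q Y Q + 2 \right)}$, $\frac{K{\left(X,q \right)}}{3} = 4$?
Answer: $-13160$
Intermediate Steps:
$K{\left(X,q \right)} = 12$ ($K{\left(X,q \right)} = 3 \cdot 4 = 12$)
$I{\left(Y,Q \right)} = 12$
$m{\left(H \right)} = 12$
$- 140 \left(\left(m{\left(6 \right)} - 4\right) \left(-4\right) + 126\right) = - 140 \left(\left(12 - 4\right) \left(-4\right) + 126\right) = - 140 \left(8 \left(-4\right) + 126\right) = - 140 \left(-32 + 126\right) = \left(-140\right) 94 = -13160$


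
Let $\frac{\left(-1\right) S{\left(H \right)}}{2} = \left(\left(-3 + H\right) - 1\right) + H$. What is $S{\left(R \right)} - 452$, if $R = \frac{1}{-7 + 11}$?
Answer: $-445$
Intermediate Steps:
$R = \frac{1}{4} \approx 0.25$
$S{\left(H \right)} = 8 - 4 H$ ($S{\left(H \right)} = - 2 \left(\left(\left(-3 + H\right) - 1\right) + H\right) = - 2 \left(\left(-4 + H\right) + H\right) = - 2 \left(-4 + 2 H\right) = 8 - 4 H$)
$S{\left(R \right)} - 452 = \left(8 - 1\right) - 452 = 7 - 452 = -445$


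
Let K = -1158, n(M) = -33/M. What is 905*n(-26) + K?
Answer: -243/26 ≈ -9.3462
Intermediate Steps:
905*n(-26) + K = 905*(-33/(-26)) - 1158 = 905*(-33*(-1/26)) - 1158 = 905*(33/26) - 1158 = 29865/26 - 1158 = -243/26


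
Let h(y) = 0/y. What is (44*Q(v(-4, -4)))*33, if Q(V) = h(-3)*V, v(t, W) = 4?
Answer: 0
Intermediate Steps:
h(y) = 0
Q(V) = 0 (Q(V) = 0*V = 0)
(44*Q(v(-4, -4)))*33 = (44*0)*33 = 0*33 = 0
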